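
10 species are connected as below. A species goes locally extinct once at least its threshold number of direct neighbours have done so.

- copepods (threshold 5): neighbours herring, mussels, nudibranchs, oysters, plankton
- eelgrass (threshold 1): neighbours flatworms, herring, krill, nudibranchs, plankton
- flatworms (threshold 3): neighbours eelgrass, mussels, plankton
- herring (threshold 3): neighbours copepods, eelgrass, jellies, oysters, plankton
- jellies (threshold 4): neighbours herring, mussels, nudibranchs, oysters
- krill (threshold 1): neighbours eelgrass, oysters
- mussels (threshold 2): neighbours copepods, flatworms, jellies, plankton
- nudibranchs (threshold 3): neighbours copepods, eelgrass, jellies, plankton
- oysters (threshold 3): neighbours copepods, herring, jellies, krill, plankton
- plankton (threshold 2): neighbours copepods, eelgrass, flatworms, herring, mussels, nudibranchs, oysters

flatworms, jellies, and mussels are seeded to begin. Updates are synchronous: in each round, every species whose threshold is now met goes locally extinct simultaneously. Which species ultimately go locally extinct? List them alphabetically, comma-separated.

copepods, eelgrass, flatworms, herring, jellies, krill, mussels, nudibranchs, oysters, plankton

Round 1 — flatworms, jellies, mussels go locally extinct (initial).
Round 2 — checking thresholds:
  copepods: 1 of 5 neighbours < 5, below threshold.
  eelgrass: 1 of 5 neighbours ≥ 1, goes locally extinct.
  herring: 1 of 5 neighbours < 3, below threshold.
  nudibranchs: 1 of 4 neighbours < 3, below threshold.
  oysters: 1 of 5 neighbours < 3, below threshold.
  plankton: 2 of 7 neighbours ≥ 2, goes locally extinct.
Round 3 — checking thresholds:
  copepods: 2 of 5 neighbours < 5, below threshold.
  herring: 3 of 5 neighbours ≥ 3, goes locally extinct.
  krill: 1 of 2 neighbours ≥ 1, goes locally extinct.
  nudibranchs: 3 of 4 neighbours ≥ 3, goes locally extinct.
  oysters: 2 of 5 neighbours < 3, below threshold.
Round 4 — checking thresholds:
  copepods: 4 of 5 neighbours < 5, below threshold.
  oysters: 4 of 5 neighbours ≥ 3, goes locally extinct.
Round 5 — checking thresholds:
  copepods: 5 of 5 neighbours ≥ 5, goes locally extinct.
Round 6 — no new extinctions; cascade stops.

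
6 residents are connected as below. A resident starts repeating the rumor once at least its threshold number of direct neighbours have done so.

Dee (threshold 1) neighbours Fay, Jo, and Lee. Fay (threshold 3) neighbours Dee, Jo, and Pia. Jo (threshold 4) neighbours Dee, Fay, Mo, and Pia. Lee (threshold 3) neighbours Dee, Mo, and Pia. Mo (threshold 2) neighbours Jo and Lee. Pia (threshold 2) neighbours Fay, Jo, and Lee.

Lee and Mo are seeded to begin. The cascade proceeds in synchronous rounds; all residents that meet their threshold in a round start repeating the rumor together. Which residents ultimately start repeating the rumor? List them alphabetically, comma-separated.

Dee, Lee, Mo

Round 1 — Lee, Mo start repeating the rumor (initial).
Round 2 — checking thresholds:
  Dee: 1 of 3 neighbours ≥ 1, starts repeating the rumor.
  Jo: 1 of 4 neighbours < 4, below threshold.
  Pia: 1 of 3 neighbours < 2, below threshold.
Round 3 — no new spreads; cascade stops.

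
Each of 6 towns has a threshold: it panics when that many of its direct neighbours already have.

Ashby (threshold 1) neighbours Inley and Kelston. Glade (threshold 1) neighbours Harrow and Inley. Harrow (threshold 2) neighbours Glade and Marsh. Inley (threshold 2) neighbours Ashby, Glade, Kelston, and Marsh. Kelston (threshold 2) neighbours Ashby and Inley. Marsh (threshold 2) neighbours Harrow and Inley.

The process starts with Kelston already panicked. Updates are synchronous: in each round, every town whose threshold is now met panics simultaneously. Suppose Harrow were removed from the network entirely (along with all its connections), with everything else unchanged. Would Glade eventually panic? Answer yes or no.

yes

With Harrow removed:
Round 1 — Kelston panics (initial).
Round 2 — checking thresholds:
  Ashby: 1 of 2 neighbours ≥ 1, panics.
  Inley: 1 of 4 neighbours < 2, holds.
Round 3 — checking thresholds:
  Inley: 2 of 4 neighbours ≥ 2, panics.
Round 4 — checking thresholds:
  Glade: 1 of 1 neighbours ≥ 1, panics.
  Marsh: 1 of 1 neighbours < 2, holds.
Round 5 — no new panics; cascade stops.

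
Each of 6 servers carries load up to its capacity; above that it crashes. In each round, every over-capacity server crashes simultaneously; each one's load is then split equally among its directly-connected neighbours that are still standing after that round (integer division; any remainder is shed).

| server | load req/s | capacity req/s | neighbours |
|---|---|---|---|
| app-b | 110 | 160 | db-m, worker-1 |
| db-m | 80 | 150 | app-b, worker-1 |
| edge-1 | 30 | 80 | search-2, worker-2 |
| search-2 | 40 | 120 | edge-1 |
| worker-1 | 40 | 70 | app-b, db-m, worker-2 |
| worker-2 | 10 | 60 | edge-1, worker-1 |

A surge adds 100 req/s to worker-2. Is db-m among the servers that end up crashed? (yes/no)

no

Round 1 — worker-2 at 110 > 60. worker-2 crashes.
  worker-2 sheds 110 req/s to edge-1, worker-1: 55 each.
    edge-1: 30+55 = 85 > 80
    worker-1: 40+55 = 95 > 70
Round 2 — edge-1, worker-1 crash.
  edge-1 sheds 85 req/s to search-2: 85 each.
    search-2: 40+85 = 125 > 120
  worker-1 sheds 95 req/s to app-b, db-m: 47 each (1 lost).
    app-b: 110+47 = 157 ≤ 160
    db-m: 80+47 = 127 ≤ 150
Round 3 — search-2 crashes.
  search-2 sheds 125 req/s: no online neighbours, lost.
No further crashes.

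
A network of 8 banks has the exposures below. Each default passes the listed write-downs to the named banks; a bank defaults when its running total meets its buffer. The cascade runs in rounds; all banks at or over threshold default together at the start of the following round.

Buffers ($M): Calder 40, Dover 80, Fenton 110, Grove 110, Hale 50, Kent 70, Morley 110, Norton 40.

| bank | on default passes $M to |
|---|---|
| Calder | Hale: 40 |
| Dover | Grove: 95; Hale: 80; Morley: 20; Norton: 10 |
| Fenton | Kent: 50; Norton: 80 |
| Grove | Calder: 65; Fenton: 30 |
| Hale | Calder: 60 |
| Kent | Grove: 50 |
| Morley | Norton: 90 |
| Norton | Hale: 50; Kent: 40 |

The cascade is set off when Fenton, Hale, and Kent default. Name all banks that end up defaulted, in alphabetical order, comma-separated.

Round 1 — Fenton, Hale, Kent default (initial).
  Calder: +60 → 60 ≥ 40
  Grove: +50 → 50 < 110
  Norton: +80 → 80 ≥ 40
Round 2 — Calder, Norton default.
No further defaults.

Calder, Fenton, Hale, Kent, Norton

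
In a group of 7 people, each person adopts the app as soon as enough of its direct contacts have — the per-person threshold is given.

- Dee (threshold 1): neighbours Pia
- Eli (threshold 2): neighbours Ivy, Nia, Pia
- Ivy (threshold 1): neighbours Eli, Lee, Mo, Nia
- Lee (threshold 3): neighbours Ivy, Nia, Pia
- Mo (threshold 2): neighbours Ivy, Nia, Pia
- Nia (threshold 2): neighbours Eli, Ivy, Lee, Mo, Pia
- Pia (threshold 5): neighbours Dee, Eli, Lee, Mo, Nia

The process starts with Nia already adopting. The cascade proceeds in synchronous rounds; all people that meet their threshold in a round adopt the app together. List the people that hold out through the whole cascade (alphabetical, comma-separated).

Dee, Lee, Pia

Round 1 — Nia adopts the app (initial).
Round 2 — checking thresholds:
  Eli: 1 of 3 neighbours < 2, not yet.
  Ivy: 1 of 4 neighbours ≥ 1, adopts the app.
  Lee: 1 of 3 neighbours < 3, not yet.
  Mo: 1 of 3 neighbours < 2, not yet.
  Pia: 1 of 5 neighbours < 5, not yet.
Round 3 — checking thresholds:
  Eli: 2 of 3 neighbours ≥ 2, adopts the app.
  Lee: 2 of 3 neighbours < 3, not yet.
  Mo: 2 of 3 neighbours ≥ 2, adopts the app.
  Pia: 1 of 5 neighbours < 5, not yet.
Round 4 — no new adoptions; cascade stops.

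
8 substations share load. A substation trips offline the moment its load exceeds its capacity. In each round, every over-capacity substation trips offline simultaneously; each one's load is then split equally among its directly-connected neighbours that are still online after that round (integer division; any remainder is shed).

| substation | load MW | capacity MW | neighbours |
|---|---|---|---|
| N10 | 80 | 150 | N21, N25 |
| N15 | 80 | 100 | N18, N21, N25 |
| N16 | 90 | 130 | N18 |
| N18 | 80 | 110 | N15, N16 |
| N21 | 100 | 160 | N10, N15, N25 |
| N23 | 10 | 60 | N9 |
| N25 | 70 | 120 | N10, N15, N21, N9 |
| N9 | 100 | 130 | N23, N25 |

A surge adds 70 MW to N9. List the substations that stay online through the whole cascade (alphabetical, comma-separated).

none

Round 1 — N9 at 170 > 130. N9 trips offline.
  N9 sheds 170 MW to N23, N25: 85 each.
    N23: 10+85 = 95 > 60
    N25: 70+85 = 155 > 120
Round 2 — N23, N25 trip offline.
  N23 sheds 95 MW: no online neighbours, lost.
  N25 sheds 155 MW to N10, N15, N21: 51 each (2 lost).
    N10: 80+51 = 131 ≤ 150
    N15: 80+51 = 131 > 100
    N21: 100+51 = 151 ≤ 160
Round 3 — N15 trips offline.
  N15 sheds 131 MW to N18, N21: 65 each (1 lost).
    N18: 80+65 = 145 > 110
    N21: 151+65 = 216 > 160
Round 4 — N18, N21 trip offline.
  N18 sheds 145 MW to N16: 145 each.
    N16: 90+145 = 235 > 130
  N21 sheds 216 MW to N10: 216 each.
    N10: 131+216 = 347 > 150
Round 5 — N10, N16 trip offline.
  N10 sheds 347 MW: no online neighbours, lost.
  N16 sheds 235 MW: no online neighbours, lost.
No further trips.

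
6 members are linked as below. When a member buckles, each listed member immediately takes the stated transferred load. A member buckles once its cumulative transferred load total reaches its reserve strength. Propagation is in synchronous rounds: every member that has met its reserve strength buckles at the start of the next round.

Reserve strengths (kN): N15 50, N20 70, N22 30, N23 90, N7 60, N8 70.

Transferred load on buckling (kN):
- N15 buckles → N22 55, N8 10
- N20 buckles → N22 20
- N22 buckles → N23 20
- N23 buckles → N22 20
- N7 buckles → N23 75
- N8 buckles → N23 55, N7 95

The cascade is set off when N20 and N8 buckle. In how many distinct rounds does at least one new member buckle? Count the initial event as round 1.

Round 1 — N20, N8 buckle (initial).
  N22: +20 → 20 < 30
  N23: +55 → 55 < 90
  N7: +95 → 95 ≥ 60
Round 2 — N7 buckles.
  N23: +75 → 130 ≥ 90
Round 3 — N23 buckles.
  N22: +20 → 40 ≥ 30
Round 4 — N22 buckles.
No further bucklings.

4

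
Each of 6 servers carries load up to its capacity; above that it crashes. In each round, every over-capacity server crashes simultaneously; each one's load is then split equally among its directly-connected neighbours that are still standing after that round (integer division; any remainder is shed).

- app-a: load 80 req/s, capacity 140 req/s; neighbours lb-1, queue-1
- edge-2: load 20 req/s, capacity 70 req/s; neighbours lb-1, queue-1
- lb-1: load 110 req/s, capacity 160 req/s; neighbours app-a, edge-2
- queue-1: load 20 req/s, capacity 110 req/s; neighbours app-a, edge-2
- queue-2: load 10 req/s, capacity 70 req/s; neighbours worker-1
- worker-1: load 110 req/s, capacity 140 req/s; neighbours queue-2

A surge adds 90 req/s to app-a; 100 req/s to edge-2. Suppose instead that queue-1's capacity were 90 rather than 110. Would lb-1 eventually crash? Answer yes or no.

With queue-1's capacity at 90:
Round 1 — app-a at 170 > 140; edge-2 at 120 > 70. app-a, edge-2 crash.
  app-a sheds 170 req/s to lb-1, queue-1: 85 each.
    lb-1: 110+85 = 195 > 160
    queue-1: 20+85 = 105 > 90
  edge-2 sheds 120 req/s to lb-1, queue-1: 60 each.
    lb-1: 195+60 = 255 > 160
    queue-1: 105+60 = 165 > 90
Round 2 — lb-1, queue-1 crash.
  lb-1 sheds 255 req/s: no online neighbours, lost.
  queue-1 sheds 165 req/s: no online neighbours, lost.
No further crashes.

yes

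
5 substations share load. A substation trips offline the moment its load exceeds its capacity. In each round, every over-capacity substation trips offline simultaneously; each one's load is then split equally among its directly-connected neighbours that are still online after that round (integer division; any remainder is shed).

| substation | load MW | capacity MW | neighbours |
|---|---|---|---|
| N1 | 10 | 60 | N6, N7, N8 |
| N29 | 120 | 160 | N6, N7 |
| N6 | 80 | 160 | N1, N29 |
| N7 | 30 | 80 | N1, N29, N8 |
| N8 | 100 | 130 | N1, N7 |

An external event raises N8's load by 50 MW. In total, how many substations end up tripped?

Round 1 — N8 at 150 > 130. N8 trips offline.
  N8 sheds 150 MW to N1, N7: 75 each.
    N1: 10+75 = 85 > 60
    N7: 30+75 = 105 > 80
Round 2 — N1, N7 trip offline.
  N1 sheds 85 MW to N6: 85 each.
    N6: 80+85 = 165 > 160
  N7 sheds 105 MW to N29: 105 each.
    N29: 120+105 = 225 > 160
Round 3 — N29, N6 trip offline.
  N29 sheds 225 MW: no online neighbours, lost.
  N6 sheds 165 MW: no online neighbours, lost.
No further trips.

5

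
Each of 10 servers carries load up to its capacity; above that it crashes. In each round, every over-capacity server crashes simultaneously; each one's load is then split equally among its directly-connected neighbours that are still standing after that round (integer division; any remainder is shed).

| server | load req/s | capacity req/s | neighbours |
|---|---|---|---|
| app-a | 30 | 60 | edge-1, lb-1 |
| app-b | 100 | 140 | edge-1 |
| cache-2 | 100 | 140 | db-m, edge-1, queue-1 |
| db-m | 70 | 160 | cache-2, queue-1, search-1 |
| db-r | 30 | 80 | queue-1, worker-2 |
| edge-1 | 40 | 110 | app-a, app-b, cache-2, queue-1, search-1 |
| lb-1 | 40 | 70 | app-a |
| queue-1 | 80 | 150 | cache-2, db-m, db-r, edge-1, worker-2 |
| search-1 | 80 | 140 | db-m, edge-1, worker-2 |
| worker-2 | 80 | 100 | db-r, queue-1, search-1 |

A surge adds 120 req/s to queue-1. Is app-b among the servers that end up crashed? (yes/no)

no

Round 1 — queue-1 at 200 > 150. queue-1 crashes.
  queue-1 sheds 200 req/s to cache-2, db-m, db-r, edge-1, worker-2: 40 each.
    cache-2: 100+40 = 140 ≤ 140
    db-m: 70+40 = 110 ≤ 160
    db-r: 30+40 = 70 ≤ 80
    edge-1: 40+40 = 80 ≤ 110
    worker-2: 80+40 = 120 > 100
Round 2 — worker-2 crashes.
  worker-2 sheds 120 req/s to db-r, search-1: 60 each.
    db-r: 70+60 = 130 > 80
    search-1: 80+60 = 140 ≤ 140
Round 3 — db-r crashes.
  db-r sheds 130 req/s: no online neighbours, lost.
No further crashes.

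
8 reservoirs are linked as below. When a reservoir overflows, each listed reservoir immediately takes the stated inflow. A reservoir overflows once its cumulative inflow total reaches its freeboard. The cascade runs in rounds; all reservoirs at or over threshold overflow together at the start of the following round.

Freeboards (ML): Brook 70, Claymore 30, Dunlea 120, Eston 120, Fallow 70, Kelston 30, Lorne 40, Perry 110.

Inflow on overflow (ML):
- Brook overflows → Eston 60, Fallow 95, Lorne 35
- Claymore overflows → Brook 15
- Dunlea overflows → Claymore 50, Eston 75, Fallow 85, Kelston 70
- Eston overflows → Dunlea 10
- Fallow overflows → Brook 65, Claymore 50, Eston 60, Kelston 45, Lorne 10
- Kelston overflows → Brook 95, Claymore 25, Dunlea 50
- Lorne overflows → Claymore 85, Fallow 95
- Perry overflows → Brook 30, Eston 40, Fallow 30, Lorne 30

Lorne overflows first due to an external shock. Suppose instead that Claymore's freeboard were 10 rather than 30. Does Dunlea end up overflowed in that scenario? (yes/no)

no

With Claymore's freeboard at 10:
Round 1 — Lorne overflows (initial).
  Claymore: +85 → 85 ≥ 10
  Fallow: +95 → 95 ≥ 70
Round 2 — Claymore, Fallow overflow.
  Brook: +15+65 → 80 ≥ 70
  Eston: +60 → 60 < 120
  Kelston: +45 → 45 ≥ 30
Round 3 — Brook, Kelston overflow.
  Dunlea: +50 → 50 < 120
  Eston: +60 → 120 ≥ 120
Round 4 — Eston overflows.
  Dunlea: +10 → 60 < 120
No further overflows.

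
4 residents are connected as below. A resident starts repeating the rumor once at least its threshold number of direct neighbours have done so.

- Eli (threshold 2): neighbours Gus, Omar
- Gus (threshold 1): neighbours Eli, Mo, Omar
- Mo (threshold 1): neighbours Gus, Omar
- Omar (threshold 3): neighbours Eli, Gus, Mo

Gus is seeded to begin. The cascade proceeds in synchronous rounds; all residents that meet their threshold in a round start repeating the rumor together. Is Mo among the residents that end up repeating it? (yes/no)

yes

Round 1 — Gus starts repeating the rumor (initial).
Round 2 — checking thresholds:
  Eli: 1 of 2 neighbours < 2, below threshold.
  Mo: 1 of 2 neighbours ≥ 1, starts repeating the rumor.
  Omar: 1 of 3 neighbours < 3, below threshold.
Round 3 — no new spreads; cascade stops.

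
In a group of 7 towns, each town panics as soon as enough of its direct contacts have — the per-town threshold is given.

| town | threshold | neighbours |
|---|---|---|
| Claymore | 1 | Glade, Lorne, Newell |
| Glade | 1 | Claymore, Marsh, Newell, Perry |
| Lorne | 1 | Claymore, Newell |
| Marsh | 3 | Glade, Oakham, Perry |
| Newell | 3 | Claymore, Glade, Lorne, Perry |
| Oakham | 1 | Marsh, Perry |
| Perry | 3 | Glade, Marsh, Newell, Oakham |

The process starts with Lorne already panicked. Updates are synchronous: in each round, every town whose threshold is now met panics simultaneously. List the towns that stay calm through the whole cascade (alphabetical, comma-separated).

Marsh, Oakham, Perry

Round 1 — Lorne panics (initial).
Round 2 — checking thresholds:
  Claymore: 1 of 3 neighbours ≥ 1, panics.
  Newell: 1 of 4 neighbours < 3, below threshold.
Round 3 — checking thresholds:
  Glade: 1 of 4 neighbours ≥ 1, panics.
  Newell: 2 of 4 neighbours < 3, below threshold.
Round 4 — checking thresholds:
  Marsh: 1 of 3 neighbours < 3, below threshold.
  Newell: 3 of 4 neighbours ≥ 3, panics.
  Perry: 1 of 4 neighbours < 3, below threshold.
Round 5 — no new panics; cascade stops.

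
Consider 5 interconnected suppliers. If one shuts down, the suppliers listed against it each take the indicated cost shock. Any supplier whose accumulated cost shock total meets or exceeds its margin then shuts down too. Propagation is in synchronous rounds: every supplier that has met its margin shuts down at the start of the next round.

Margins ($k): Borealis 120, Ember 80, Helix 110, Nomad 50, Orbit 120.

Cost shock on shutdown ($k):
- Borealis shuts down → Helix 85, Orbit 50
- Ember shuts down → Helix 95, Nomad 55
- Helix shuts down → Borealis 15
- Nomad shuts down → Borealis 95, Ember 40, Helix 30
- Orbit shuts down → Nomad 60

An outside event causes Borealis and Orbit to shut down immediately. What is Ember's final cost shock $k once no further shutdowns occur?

40

Round 1 — Borealis, Orbit shut down (initial).
  Helix: +85 → 85 < 110
  Nomad: +60 → 60 ≥ 50
Round 2 — Nomad shuts down.
  Ember: +40 → 40 < 80
  Helix: +30 → 115 ≥ 110
Round 3 — Helix shuts down.
No further shutdowns.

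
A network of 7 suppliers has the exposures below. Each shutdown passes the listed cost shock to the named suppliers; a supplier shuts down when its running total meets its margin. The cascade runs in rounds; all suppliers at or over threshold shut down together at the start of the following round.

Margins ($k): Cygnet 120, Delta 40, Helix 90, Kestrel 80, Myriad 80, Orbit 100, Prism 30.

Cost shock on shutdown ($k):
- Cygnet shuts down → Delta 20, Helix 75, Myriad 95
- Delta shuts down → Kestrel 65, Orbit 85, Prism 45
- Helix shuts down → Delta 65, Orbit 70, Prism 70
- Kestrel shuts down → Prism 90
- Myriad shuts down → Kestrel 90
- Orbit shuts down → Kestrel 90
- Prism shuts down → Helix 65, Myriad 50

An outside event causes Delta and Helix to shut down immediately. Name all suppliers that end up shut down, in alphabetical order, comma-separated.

Round 1 — Delta, Helix shut down (initial).
  Kestrel: +65 → 65 < 80
  Orbit: +85+70 → 155 ≥ 100
  Prism: +45+70 → 115 ≥ 30
Round 2 — Orbit, Prism shut down.
  Kestrel: +90 → 155 ≥ 80
  Myriad: +50 → 50 < 80
Round 3 — Kestrel shuts down.
No further shutdowns.

Delta, Helix, Kestrel, Orbit, Prism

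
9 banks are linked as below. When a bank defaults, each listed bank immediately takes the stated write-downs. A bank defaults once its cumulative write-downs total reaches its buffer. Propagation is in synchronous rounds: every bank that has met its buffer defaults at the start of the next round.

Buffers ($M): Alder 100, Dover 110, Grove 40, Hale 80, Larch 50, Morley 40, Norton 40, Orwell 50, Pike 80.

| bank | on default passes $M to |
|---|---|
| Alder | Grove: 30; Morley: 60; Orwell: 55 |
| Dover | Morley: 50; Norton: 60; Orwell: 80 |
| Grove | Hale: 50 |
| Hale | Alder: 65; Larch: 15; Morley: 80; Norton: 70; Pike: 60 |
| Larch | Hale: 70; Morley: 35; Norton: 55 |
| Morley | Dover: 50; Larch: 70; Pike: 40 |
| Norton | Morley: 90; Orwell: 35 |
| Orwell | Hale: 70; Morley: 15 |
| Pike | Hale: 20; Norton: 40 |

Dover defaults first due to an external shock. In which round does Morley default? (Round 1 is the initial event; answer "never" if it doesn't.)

Round 1 — Dover defaults (initial).
  Morley: +50 → 50 ≥ 40
  Norton: +60 → 60 ≥ 40
  Orwell: +80 → 80 ≥ 50
Round 2 — Morley, Norton, Orwell default.
  Hale: +70 → 70 < 80
  Larch: +70 → 70 ≥ 50
  Pike: +40 → 40 < 80
Round 3 — Larch defaults.
  Hale: +70 → 140 ≥ 80
Round 4 — Hale defaults.
  Alder: +65 → 65 < 100
  Pike: +60 → 100 ≥ 80
Round 5 — Pike defaults.
No further defaults.

2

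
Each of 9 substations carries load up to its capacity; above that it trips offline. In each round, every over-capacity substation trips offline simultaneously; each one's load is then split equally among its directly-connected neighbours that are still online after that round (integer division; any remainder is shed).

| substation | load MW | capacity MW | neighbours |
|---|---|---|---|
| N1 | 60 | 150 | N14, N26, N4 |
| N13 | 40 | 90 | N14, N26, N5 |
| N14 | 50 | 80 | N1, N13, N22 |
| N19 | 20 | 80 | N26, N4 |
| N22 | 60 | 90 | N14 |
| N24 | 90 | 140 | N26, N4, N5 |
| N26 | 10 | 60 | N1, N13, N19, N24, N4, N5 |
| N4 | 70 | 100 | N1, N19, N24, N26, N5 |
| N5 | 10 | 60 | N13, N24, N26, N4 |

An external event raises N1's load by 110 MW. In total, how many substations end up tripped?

8

Round 1 — N1 at 170 > 150. N1 trips offline.
  N1 sheds 170 MW to N14, N26, N4: 56 each (2 lost).
    N14: 50+56 = 106 > 80
    N26: 10+56 = 66 > 60
    N4: 70+56 = 126 > 100
Round 2 — N14, N26, N4 trip offline.
  N14 sheds 106 MW to N13, N22: 53 each.
    N13: 40+53 = 93 > 90
    N22: 60+53 = 113 > 90
  N26 sheds 66 MW to N13, N19, N24, N5: 16 each (2 lost).
    N13: 93+16 = 109 > 90
    N19: 20+16 = 36 ≤ 80
    N24: 90+16 = 106 ≤ 140
    N5: 10+16 = 26 ≤ 60
  N4 sheds 126 MW to N19, N24, N5: 42 each.
    N19: 36+42 = 78 ≤ 80
    N24: 106+42 = 148 > 140
    N5: 26+42 = 68 > 60
Round 3 — N13, N22, N24, N5 trip offline.
  N13 sheds 109 MW: no online neighbours, lost.
  N22 sheds 113 MW: no online neighbours, lost.
  N24 sheds 148 MW: no online neighbours, lost.
  N5 sheds 68 MW: no online neighbours, lost.
No further trips.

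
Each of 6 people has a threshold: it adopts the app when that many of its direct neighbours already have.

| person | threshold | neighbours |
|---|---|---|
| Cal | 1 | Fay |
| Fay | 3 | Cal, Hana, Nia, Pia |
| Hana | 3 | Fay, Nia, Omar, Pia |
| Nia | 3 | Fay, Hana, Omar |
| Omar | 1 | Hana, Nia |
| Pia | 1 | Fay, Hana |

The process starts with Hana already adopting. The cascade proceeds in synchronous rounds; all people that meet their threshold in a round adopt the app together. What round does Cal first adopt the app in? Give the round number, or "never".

never

Round 1 — Hana adopts the app (initial).
Round 2 — checking thresholds:
  Fay: 1 of 4 neighbours < 3, not yet.
  Nia: 1 of 3 neighbours < 3, not yet.
  Omar: 1 of 2 neighbours ≥ 1, adopts the app.
  Pia: 1 of 2 neighbours ≥ 1, adopts the app.
Round 3 — no new adoptions; cascade stops.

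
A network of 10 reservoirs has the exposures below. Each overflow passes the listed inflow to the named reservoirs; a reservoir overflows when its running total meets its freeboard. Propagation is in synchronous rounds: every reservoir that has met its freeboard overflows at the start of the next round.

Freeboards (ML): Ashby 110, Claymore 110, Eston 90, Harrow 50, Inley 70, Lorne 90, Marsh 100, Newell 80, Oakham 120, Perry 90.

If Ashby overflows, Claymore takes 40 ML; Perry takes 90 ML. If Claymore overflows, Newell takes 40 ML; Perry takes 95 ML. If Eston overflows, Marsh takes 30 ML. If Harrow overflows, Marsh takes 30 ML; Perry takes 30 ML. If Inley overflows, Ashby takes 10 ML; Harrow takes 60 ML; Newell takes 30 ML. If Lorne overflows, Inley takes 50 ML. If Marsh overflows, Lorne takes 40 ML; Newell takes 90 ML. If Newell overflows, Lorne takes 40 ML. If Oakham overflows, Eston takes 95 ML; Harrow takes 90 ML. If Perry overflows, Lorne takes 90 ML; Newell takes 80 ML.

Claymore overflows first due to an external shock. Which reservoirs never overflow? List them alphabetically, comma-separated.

Ashby, Eston, Harrow, Inley, Marsh, Oakham

Round 1 — Claymore overflows (initial).
  Newell: +40 → 40 < 80
  Perry: +95 → 95 ≥ 90
Round 2 — Perry overflows.
  Lorne: +90 → 90 ≥ 90
  Newell: +80 → 120 ≥ 80
Round 3 — Lorne, Newell overflow.
  Inley: +50 → 50 < 70
No further overflows.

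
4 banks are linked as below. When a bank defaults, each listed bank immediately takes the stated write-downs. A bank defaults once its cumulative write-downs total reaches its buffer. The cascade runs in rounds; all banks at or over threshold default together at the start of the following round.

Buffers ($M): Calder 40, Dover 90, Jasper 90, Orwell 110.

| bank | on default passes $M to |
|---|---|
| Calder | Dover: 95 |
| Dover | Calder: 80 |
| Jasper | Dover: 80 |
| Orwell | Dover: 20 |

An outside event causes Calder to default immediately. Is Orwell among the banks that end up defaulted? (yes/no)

Round 1 — Calder defaults (initial).
  Dover: +95 → 95 ≥ 90
Round 2 — Dover defaults.
No further defaults.

no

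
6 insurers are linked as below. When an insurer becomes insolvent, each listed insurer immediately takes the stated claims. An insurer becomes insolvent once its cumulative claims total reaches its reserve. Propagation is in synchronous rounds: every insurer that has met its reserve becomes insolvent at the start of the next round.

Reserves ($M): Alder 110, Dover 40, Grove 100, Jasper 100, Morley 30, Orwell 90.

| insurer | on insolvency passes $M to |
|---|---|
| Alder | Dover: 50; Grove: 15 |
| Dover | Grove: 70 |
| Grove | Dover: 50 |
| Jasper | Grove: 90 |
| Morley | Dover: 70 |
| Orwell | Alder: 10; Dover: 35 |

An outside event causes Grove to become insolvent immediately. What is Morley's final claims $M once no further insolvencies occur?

Round 1 — Grove becomes insolvent (initial).
  Dover: +50 → 50 ≥ 40
Round 2 — Dover becomes insolvent.
No further insolvencies.

0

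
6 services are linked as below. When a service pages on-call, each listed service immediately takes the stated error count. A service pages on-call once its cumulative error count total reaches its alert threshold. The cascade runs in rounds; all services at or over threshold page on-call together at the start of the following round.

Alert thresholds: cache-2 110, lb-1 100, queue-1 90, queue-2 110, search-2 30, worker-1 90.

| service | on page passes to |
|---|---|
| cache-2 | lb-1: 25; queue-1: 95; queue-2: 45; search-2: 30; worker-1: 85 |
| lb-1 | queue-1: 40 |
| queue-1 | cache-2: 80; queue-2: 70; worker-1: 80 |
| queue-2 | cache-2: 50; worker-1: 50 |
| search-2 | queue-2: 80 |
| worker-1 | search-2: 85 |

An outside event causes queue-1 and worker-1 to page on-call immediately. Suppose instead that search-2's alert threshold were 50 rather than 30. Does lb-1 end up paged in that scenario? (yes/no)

no

With search-2's alert threshold at 50:
Round 1 — queue-1, worker-1 page on-call (initial).
  cache-2: +80 → 80 < 110
  queue-2: +70 → 70 < 110
  search-2: +85 → 85 ≥ 50
Round 2 — search-2 pages on-call.
  queue-2: +80 → 150 ≥ 110
Round 3 — queue-2 pages on-call.
  cache-2: +50 → 130 ≥ 110
Round 4 — cache-2 pages on-call.
  lb-1: +25 → 25 < 100
No further pages.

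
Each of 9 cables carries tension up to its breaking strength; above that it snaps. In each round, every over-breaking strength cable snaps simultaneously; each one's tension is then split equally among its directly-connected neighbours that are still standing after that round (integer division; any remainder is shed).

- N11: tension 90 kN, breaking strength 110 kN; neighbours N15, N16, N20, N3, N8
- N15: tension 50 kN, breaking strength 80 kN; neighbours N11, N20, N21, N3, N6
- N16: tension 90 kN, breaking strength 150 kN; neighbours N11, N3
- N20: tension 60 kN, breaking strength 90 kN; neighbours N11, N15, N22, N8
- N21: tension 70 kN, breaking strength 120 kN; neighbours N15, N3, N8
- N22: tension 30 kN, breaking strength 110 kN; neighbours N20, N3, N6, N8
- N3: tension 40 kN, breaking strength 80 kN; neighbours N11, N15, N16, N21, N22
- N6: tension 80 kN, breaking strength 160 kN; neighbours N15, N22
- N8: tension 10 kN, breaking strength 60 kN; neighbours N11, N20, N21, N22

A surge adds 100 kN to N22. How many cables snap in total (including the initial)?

9

Round 1 — N22 at 130 > 110. N22 snaps.
  N22 sheds 130 kN to N20, N3, N6, N8: 32 each (2 lost).
    N20: 60+32 = 92 > 90
    N3: 40+32 = 72 ≤ 80
    N6: 80+32 = 112 ≤ 160
    N8: 10+32 = 42 ≤ 60
Round 2 — N20 snaps.
  N20 sheds 92 kN to N11, N15, N8: 30 each (2 lost).
    N11: 90+30 = 120 > 110
    N15: 50+30 = 80 ≤ 80
    N8: 42+30 = 72 > 60
Round 3 — N11, N8 snap.
  N11 sheds 120 kN to N15, N16, N3: 40 each.
    N15: 80+40 = 120 > 80
    N16: 90+40 = 130 ≤ 150
    N3: 72+40 = 112 > 80
  N8 sheds 72 kN to N21: 72 each.
    N21: 70+72 = 142 > 120
Round 4 — N15, N21, N3 snap.
  N15 sheds 120 kN to N6: 120 each.
    N6: 112+120 = 232 > 160
  N21 sheds 142 kN: no online neighbours, lost.
  N3 sheds 112 kN to N16: 112 each.
    N16: 130+112 = 242 > 150
Round 5 — N16, N6 snap.
  N16 sheds 242 kN: no online neighbours, lost.
  N6 sheds 232 kN: no online neighbours, lost.
No further breaks.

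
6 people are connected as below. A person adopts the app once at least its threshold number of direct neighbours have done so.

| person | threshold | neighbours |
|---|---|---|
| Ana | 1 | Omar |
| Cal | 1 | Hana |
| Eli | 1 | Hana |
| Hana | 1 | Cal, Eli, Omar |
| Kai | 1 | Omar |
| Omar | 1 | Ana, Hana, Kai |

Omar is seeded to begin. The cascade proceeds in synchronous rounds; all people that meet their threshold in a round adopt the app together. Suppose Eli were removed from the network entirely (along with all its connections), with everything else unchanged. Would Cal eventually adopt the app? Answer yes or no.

With Eli removed:
Round 1 — Omar adopts the app (initial).
Round 2 — checking thresholds:
  Ana: 1 of 1 neighbours ≥ 1, adopts the app.
  Hana: 1 of 2 neighbours ≥ 1, adopts the app.
  Kai: 1 of 1 neighbours ≥ 1, adopts the app.
Round 3 — checking thresholds:
  Cal: 1 of 1 neighbours ≥ 1, adopts the app.
Round 4 — no new adoptions; cascade stops.

yes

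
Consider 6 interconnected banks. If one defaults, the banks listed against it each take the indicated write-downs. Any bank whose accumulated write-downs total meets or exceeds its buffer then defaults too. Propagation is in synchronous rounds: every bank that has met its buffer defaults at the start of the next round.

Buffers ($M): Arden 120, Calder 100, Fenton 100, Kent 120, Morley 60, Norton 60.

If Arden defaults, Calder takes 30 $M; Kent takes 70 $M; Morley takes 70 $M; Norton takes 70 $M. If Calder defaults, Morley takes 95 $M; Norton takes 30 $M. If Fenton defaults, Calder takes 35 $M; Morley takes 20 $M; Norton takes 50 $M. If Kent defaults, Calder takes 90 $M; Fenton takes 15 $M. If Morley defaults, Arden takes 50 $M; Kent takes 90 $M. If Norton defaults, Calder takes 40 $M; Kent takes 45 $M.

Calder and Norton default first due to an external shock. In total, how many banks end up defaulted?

4

Round 1 — Calder, Norton default (initial).
  Kent: +45 → 45 < 120
  Morley: +95 → 95 ≥ 60
Round 2 — Morley defaults.
  Arden: +50 → 50 < 120
  Kent: +90 → 135 ≥ 120
Round 3 — Kent defaults.
  Fenton: +15 → 15 < 100
No further defaults.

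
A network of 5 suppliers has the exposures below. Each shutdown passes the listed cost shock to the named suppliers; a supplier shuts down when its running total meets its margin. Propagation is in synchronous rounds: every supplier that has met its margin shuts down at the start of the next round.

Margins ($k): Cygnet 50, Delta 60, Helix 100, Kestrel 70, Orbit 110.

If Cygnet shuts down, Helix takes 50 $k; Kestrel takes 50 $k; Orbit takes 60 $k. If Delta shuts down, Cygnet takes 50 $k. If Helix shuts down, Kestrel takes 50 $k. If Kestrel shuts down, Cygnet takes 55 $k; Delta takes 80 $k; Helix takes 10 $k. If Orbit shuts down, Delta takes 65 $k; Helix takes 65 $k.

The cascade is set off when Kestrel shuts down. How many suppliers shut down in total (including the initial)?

3

Round 1 — Kestrel shuts down (initial).
  Cygnet: +55 → 55 ≥ 50
  Delta: +80 → 80 ≥ 60
  Helix: +10 → 10 < 100
Round 2 — Cygnet, Delta shut down.
  Helix: +50 → 60 < 100
  Orbit: +60 → 60 < 110
No further shutdowns.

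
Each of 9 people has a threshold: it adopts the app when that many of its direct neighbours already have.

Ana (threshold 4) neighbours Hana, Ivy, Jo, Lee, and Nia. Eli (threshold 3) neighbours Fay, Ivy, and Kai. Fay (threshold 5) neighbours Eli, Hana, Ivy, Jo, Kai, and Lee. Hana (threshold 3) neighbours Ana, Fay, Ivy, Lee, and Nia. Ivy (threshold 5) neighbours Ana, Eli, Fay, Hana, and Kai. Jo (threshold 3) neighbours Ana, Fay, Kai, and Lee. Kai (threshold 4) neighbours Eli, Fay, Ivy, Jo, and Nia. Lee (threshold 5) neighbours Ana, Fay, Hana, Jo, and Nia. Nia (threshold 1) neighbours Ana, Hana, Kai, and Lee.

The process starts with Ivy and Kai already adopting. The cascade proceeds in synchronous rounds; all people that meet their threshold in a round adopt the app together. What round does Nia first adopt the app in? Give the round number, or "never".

2

Round 1 — Ivy, Kai adopt the app (initial).
Round 2 — checking thresholds:
  Ana: 1 of 5 neighbours < 4, below threshold.
  Eli: 2 of 3 neighbours < 3, below threshold.
  Fay: 2 of 6 neighbours < 5, below threshold.
  Hana: 1 of 5 neighbours < 3, below threshold.
  Jo: 1 of 4 neighbours < 3, below threshold.
  Nia: 1 of 4 neighbours ≥ 1, adopts the app.
Round 3 — no new adoptions; cascade stops.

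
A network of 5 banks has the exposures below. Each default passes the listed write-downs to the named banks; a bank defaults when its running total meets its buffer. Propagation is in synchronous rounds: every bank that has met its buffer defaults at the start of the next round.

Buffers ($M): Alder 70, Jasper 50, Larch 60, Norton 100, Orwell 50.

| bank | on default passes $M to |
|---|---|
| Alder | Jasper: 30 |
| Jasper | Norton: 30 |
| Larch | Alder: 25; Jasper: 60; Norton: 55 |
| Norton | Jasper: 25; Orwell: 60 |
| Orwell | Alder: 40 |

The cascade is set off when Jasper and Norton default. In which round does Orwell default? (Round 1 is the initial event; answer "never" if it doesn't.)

Round 1 — Jasper, Norton default (initial).
  Orwell: +60 → 60 ≥ 50
Round 2 — Orwell defaults.
  Alder: +40 → 40 < 70
No further defaults.

2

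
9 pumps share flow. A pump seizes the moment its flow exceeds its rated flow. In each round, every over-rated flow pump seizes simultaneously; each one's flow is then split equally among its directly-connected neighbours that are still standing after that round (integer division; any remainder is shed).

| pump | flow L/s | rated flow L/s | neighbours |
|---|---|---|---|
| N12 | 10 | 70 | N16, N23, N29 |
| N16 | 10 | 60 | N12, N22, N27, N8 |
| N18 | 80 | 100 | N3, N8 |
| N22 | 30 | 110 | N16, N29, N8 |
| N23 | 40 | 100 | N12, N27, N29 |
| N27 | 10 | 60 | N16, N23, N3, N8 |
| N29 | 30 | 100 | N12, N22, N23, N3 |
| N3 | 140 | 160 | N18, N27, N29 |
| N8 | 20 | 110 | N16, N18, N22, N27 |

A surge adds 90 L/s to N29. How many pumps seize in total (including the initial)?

9

Round 1 — N29 at 120 > 100. N29 seizes.
  N29 sheds 120 L/s to N12, N22, N23, N3: 30 each.
    N12: 10+30 = 40 ≤ 70
    N22: 30+30 = 60 ≤ 110
    N23: 40+30 = 70 ≤ 100
    N3: 140+30 = 170 > 160
Round 2 — N3 seizes.
  N3 sheds 170 L/s to N18, N27: 85 each.
    N18: 80+85 = 165 > 100
    N27: 10+85 = 95 > 60
Round 3 — N18, N27 seize.
  N18 sheds 165 L/s to N8: 165 each.
    N8: 20+165 = 185 > 110
  N27 sheds 95 L/s to N16, N23, N8: 31 each (2 lost).
    N16: 10+31 = 41 ≤ 60
    N23: 70+31 = 101 > 100
    N8: 185+31 = 216 > 110
Round 4 — N23, N8 seize.
  N23 sheds 101 L/s to N12: 101 each.
    N12: 40+101 = 141 > 70
  N8 sheds 216 L/s to N16, N22: 108 each.
    N16: 41+108 = 149 > 60
    N22: 60+108 = 168 > 110
Round 5 — N12, N16, N22 seize.
  N12 sheds 141 L/s: no online neighbours, lost.
  N16 sheds 149 L/s: no online neighbours, lost.
  N22 sheds 168 L/s: no online neighbours, lost.
No further seizures.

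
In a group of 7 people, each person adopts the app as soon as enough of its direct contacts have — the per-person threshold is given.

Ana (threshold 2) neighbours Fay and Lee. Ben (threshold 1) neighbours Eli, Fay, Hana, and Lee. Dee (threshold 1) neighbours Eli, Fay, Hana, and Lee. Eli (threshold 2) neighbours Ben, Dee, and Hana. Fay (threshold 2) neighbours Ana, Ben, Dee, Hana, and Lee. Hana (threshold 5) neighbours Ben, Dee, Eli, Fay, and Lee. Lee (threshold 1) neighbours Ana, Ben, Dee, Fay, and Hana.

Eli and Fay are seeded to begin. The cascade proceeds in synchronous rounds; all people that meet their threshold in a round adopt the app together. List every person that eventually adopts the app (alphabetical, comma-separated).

Ana, Ben, Dee, Eli, Fay, Hana, Lee

Round 1 — Eli, Fay adopt the app (initial).
Round 2 — checking thresholds:
  Ana: 1 of 2 neighbours < 2, below threshold.
  Ben: 2 of 4 neighbours ≥ 1, adopts the app.
  Dee: 2 of 4 neighbours ≥ 1, adopts the app.
  Hana: 2 of 5 neighbours < 5, below threshold.
  Lee: 1 of 5 neighbours ≥ 1, adopts the app.
Round 3 — checking thresholds:
  Ana: 2 of 2 neighbours ≥ 2, adopts the app.
  Hana: 5 of 5 neighbours ≥ 5, adopts the app.
Round 4 — no new adoptions; cascade stops.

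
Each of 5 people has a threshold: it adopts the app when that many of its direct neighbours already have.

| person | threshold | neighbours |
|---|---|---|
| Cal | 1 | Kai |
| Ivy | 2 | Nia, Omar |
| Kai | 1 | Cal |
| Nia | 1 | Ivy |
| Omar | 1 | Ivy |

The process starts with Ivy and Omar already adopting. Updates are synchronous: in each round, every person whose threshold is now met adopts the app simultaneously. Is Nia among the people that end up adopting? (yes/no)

Round 1 — Ivy, Omar adopt the app (initial).
Round 2 — checking thresholds:
  Nia: 1 of 1 neighbours ≥ 1, adopts the app.
Round 3 — no new adoptions; cascade stops.

yes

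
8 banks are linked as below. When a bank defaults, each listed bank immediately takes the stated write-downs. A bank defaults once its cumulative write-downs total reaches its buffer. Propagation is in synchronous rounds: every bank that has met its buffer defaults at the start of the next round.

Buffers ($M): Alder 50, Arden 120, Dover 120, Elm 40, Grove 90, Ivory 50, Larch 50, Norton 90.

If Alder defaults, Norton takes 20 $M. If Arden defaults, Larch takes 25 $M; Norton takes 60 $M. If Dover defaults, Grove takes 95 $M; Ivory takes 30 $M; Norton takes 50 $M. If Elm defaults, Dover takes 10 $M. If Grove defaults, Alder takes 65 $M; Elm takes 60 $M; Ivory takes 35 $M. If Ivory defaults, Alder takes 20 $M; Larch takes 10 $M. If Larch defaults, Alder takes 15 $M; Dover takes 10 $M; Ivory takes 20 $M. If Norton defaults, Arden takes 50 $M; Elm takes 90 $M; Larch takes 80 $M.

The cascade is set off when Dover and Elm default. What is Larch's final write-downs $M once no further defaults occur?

10

Round 1 — Dover, Elm default (initial).
  Grove: +95 → 95 ≥ 90
  Ivory: +30 → 30 < 50
  Norton: +50 → 50 < 90
Round 2 — Grove defaults.
  Alder: +65 → 65 ≥ 50
  Ivory: +35 → 65 ≥ 50
Round 3 — Alder, Ivory default.
  Larch: +10 → 10 < 50
  Norton: +20 → 70 < 90
No further defaults.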